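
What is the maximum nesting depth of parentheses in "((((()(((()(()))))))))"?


Input: "((((()(((()(()))))))))"
Tracking depth:
  Position 0 '(': depth becomes 1
  Position 1 '(': depth becomes 2
  Position 2 '(': depth becomes 3
  Position 3 '(': depth becomes 4
  Position 4 '(': depth becomes 5
  Position 5 ')': depth becomes 4
  Position 6 '(': depth becomes 5
  Position 7 '(': depth becomes 6
  Position 8 '(': depth becomes 7
  Position 9 '(': depth becomes 8
  Position 10 ')': depth becomes 7
  Position 11 '(': depth becomes 8
  Position 12 '(': depth becomes 9
  Position 13 ')': depth becomes 8
  Position 14 ')': depth becomes 7
  Position 15 ')': depth becomes 6
  Position 16 ')': depth becomes 5
  Position 17 ')': depth becomes 4
  Position 18 ')': depth becomes 3
  Position 19 ')': depth becomes 2
  Position 20 ')': depth becomes 1
  Position 21 ')': depth becomes 0
Maximum depth reached: 9

9


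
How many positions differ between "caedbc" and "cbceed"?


Comparing "caedbc" and "cbceed" position by position:
  Position 0: 'c' vs 'c' => same
  Position 1: 'a' vs 'b' => DIFFER
  Position 2: 'e' vs 'c' => DIFFER
  Position 3: 'd' vs 'e' => DIFFER
  Position 4: 'b' vs 'e' => DIFFER
  Position 5: 'c' vs 'd' => DIFFER
Positions that differ: 5

5


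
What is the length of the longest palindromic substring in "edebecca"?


Input: "edebecca"
Checking substrings for palindromes:
  [0:3] "ede" (len 3) => palindrome
  [2:5] "ebe" (len 3) => palindrome
  [5:7] "cc" (len 2) => palindrome
Longest palindromic substring: "ede" with length 3

3


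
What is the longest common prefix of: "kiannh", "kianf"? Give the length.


Words: kiannh, kianf
  Position 0: all 'k' => match
  Position 1: all 'i' => match
  Position 2: all 'a' => match
  Position 3: all 'n' => match
  Position 4: ('n', 'f') => mismatch, stop
LCP = "kian" (length 4)

4


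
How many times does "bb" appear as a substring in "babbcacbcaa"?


Searching for "bb" in "babbcacbcaa"
Scanning each position:
  Position 0: "ba" => no
  Position 1: "ab" => no
  Position 2: "bb" => MATCH
  Position 3: "bc" => no
  Position 4: "ca" => no
  Position 5: "ac" => no
  Position 6: "cb" => no
  Position 7: "bc" => no
  Position 8: "ca" => no
  Position 9: "aa" => no
Total occurrences: 1

1


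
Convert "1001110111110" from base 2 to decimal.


Input: "1001110111110" in base 2
Positional expansion:
  Digit '1' (value 1) x 2^12 = 4096
  Digit '0' (value 0) x 2^11 = 0
  Digit '0' (value 0) x 2^10 = 0
  Digit '1' (value 1) x 2^9 = 512
  Digit '1' (value 1) x 2^8 = 256
  Digit '1' (value 1) x 2^7 = 128
  Digit '0' (value 0) x 2^6 = 0
  Digit '1' (value 1) x 2^5 = 32
  Digit '1' (value 1) x 2^4 = 16
  Digit '1' (value 1) x 2^3 = 8
  Digit '1' (value 1) x 2^2 = 4
  Digit '1' (value 1) x 2^1 = 2
  Digit '0' (value 0) x 2^0 = 0
Sum = 5054

5054


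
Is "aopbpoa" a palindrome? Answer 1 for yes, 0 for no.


Input: aopbpoa
Reversed: aopbpoa
  Compare pos 0 ('a') with pos 6 ('a'): match
  Compare pos 1 ('o') with pos 5 ('o'): match
  Compare pos 2 ('p') with pos 4 ('p'): match
Result: palindrome

1


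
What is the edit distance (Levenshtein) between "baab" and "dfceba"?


Computing edit distance: "baab" -> "dfceba"
DP table:
           d    f    c    e    b    a
      0    1    2    3    4    5    6
  b   1    1    2    3    4    4    5
  a   2    2    2    3    4    5    4
  a   3    3    3    3    4    5    5
  b   4    4    4    4    4    4    5
Edit distance = dp[4][6] = 5

5


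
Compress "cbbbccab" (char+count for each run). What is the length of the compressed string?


Input: cbbbccab
Runs:
  'c' x 1 => "c1"
  'b' x 3 => "b3"
  'c' x 2 => "c2"
  'a' x 1 => "a1"
  'b' x 1 => "b1"
Compressed: "c1b3c2a1b1"
Compressed length: 10

10


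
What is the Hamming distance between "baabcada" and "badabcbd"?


Comparing "baabcada" and "badabcbd" position by position:
  Position 0: 'b' vs 'b' => same
  Position 1: 'a' vs 'a' => same
  Position 2: 'a' vs 'd' => differ
  Position 3: 'b' vs 'a' => differ
  Position 4: 'c' vs 'b' => differ
  Position 5: 'a' vs 'c' => differ
  Position 6: 'd' vs 'b' => differ
  Position 7: 'a' vs 'd' => differ
Total differences (Hamming distance): 6

6


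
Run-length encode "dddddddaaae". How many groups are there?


Input: dddddddaaae
Scanning for consecutive runs:
  Group 1: 'd' x 7 (positions 0-6)
  Group 2: 'a' x 3 (positions 7-9)
  Group 3: 'e' x 1 (positions 10-10)
Total groups: 3

3


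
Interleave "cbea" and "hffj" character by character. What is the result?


Interleaving "cbea" and "hffj":
  Position 0: 'c' from first, 'h' from second => "ch"
  Position 1: 'b' from first, 'f' from second => "bf"
  Position 2: 'e' from first, 'f' from second => "ef"
  Position 3: 'a' from first, 'j' from second => "aj"
Result: chbfefaj

chbfefaj


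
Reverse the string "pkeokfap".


Input: pkeokfap
Reading characters right to left:
  Position 7: 'p'
  Position 6: 'a'
  Position 5: 'f'
  Position 4: 'k'
  Position 3: 'o'
  Position 2: 'e'
  Position 1: 'k'
  Position 0: 'p'
Reversed: pafkoekp

pafkoekp


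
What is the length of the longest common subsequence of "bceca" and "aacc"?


LCS of "bceca" and "aacc"
DP table:
           a    a    c    c
      0    0    0    0    0
  b   0    0    0    0    0
  c   0    0    0    1    1
  e   0    0    0    1    1
  c   0    0    0    1    2
  a   0    1    1    1    2
LCS length = dp[5][4] = 2

2


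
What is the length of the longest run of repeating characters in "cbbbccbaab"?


Input: "cbbbccbaab"
Scanning for longest run:
  Position 1 ('b'): new char, reset run to 1
  Position 2 ('b'): continues run of 'b', length=2
  Position 3 ('b'): continues run of 'b', length=3
  Position 4 ('c'): new char, reset run to 1
  Position 5 ('c'): continues run of 'c', length=2
  Position 6 ('b'): new char, reset run to 1
  Position 7 ('a'): new char, reset run to 1
  Position 8 ('a'): continues run of 'a', length=2
  Position 9 ('b'): new char, reset run to 1
Longest run: 'b' with length 3

3


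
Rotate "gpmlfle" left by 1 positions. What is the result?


Input: "gpmlfle", rotate left by 1
First 1 characters: "g"
Remaining characters: "pmlfle"
Concatenate remaining + first: "pmlfle" + "g" = "pmlfleg"

pmlfleg


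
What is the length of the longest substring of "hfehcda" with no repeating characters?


Input: "hfehcda"
Sliding window (track last position of each char):
  Position 0 ('h'): window [0,0] length 1 -- new best
  Position 1 ('f'): window [0,1] length 2 -- new best
  Position 2 ('e'): window [0,2] length 3 -- new best
  Position 3 ('h'): repeat (last at 0), move window start to 1
  Position 3 ('h'): window [1,3] length 3
  Position 4 ('c'): window [1,4] length 4 -- new best
  Position 5 ('d'): window [1,5] length 5 -- new best
  Position 6 ('a'): window [1,6] length 6 -- new best
Longest substring with no repeats: "fehcda" with length 6

6


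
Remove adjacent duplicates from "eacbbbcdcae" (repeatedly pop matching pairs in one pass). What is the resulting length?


Input: eacbbbcdcae
Stack-based adjacent duplicate removal:
  Read 'e': push. Stack: e
  Read 'a': push. Stack: ea
  Read 'c': push. Stack: eac
  Read 'b': push. Stack: eacb
  Read 'b': matches stack top 'b' => pop. Stack: eac
  Read 'b': push. Stack: eacb
  Read 'c': push. Stack: eacbc
  Read 'd': push. Stack: eacbcd
  Read 'c': push. Stack: eacbcdc
  Read 'a': push. Stack: eacbcdca
  Read 'e': push. Stack: eacbcdcae
Final stack: "eacbcdcae" (length 9)

9


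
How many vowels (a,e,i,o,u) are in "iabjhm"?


Input: iabjhm
Checking each character:
  'i' at position 0: vowel (running total: 1)
  'a' at position 1: vowel (running total: 2)
  'b' at position 2: consonant
  'j' at position 3: consonant
  'h' at position 4: consonant
  'm' at position 5: consonant
Total vowels: 2

2


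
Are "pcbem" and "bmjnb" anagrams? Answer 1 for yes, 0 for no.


Strings: "pcbem", "bmjnb"
Sorted first:  bcemp
Sorted second: bbjmn
Differ at position 1: 'c' vs 'b' => not anagrams

0


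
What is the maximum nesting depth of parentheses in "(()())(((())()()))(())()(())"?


Input: "(()())(((())()()))(())()(())"
Tracking depth:
  Position 0 '(': depth becomes 1
  Position 1 '(': depth becomes 2
  Position 2 ')': depth becomes 1
  Position 3 '(': depth becomes 2
  Position 4 ')': depth becomes 1
  Position 5 ')': depth becomes 0
  Position 6 '(': depth becomes 1
  Position 7 '(': depth becomes 2
  Position 8 '(': depth becomes 3
  Position 9 '(': depth becomes 4
  Position 10 ')': depth becomes 3
  Position 11 ')': depth becomes 2
  Position 12 '(': depth becomes 3
  Position 13 ')': depth becomes 2
  Position 14 '(': depth becomes 3
  Position 15 ')': depth becomes 2
  Position 16 ')': depth becomes 1
  Position 17 ')': depth becomes 0
  Position 18 '(': depth becomes 1
  Position 19 '(': depth becomes 2
  Position 20 ')': depth becomes 1
  Position 21 ')': depth becomes 0
  Position 22 '(': depth becomes 1
  Position 23 ')': depth becomes 0
  Position 24 '(': depth becomes 1
  Position 25 '(': depth becomes 2
  Position 26 ')': depth becomes 1
  Position 27 ')': depth becomes 0
Maximum depth reached: 4

4


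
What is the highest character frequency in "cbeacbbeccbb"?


Input: cbeacbbeccbb
Character counts:
  'a': 1
  'b': 5
  'c': 4
  'e': 2
Maximum frequency: 5

5


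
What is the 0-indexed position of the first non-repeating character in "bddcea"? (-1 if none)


Input: bddcea
Character frequencies:
  'a': 1
  'b': 1
  'c': 1
  'd': 2
  'e': 1
Scanning left to right for freq == 1:
  Position 0 ('b'): unique! => answer = 0

0


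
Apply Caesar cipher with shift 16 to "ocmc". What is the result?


Caesar cipher: shift "ocmc" by 16
  'o' (pos 14) + 16 = pos 4 = 'e'
  'c' (pos 2) + 16 = pos 18 = 's'
  'm' (pos 12) + 16 = pos 2 = 'c'
  'c' (pos 2) + 16 = pos 18 = 's'
Result: escs

escs


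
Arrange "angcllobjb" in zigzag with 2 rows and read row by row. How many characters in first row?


Zigzag "angcllobjb" into 2 rows:
Placing characters:
  'a' => row 0
  'n' => row 1
  'g' => row 0
  'c' => row 1
  'l' => row 0
  'l' => row 1
  'o' => row 0
  'b' => row 1
  'j' => row 0
  'b' => row 1
Rows:
  Row 0: "agloj"
  Row 1: "nclbb"
First row length: 5

5


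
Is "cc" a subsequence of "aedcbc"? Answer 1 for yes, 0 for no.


Check if "cc" is a subsequence of "aedcbc"
Greedy scan:
  Position 0 ('a'): no match needed
  Position 1 ('e'): no match needed
  Position 2 ('d'): no match needed
  Position 3 ('c'): matches sub[0] = 'c'
  Position 4 ('b'): no match needed
  Position 5 ('c'): matches sub[1] = 'c'
All 2 characters matched => is a subsequence

1


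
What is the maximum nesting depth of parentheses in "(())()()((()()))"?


Input: "(())()()((()()))"
Tracking depth:
  Position 0 '(': depth becomes 1
  Position 1 '(': depth becomes 2
  Position 2 ')': depth becomes 1
  Position 3 ')': depth becomes 0
  Position 4 '(': depth becomes 1
  Position 5 ')': depth becomes 0
  Position 6 '(': depth becomes 1
  Position 7 ')': depth becomes 0
  Position 8 '(': depth becomes 1
  Position 9 '(': depth becomes 2
  Position 10 '(': depth becomes 3
  Position 11 ')': depth becomes 2
  Position 12 '(': depth becomes 3
  Position 13 ')': depth becomes 2
  Position 14 ')': depth becomes 1
  Position 15 ')': depth becomes 0
Maximum depth reached: 3

3


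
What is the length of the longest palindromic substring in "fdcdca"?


Input: "fdcdca"
Checking substrings for palindromes:
  [1:4] "dcd" (len 3) => palindrome
  [2:5] "cdc" (len 3) => palindrome
Longest palindromic substring: "dcd" with length 3

3


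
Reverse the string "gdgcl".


Input: gdgcl
Reading characters right to left:
  Position 4: 'l'
  Position 3: 'c'
  Position 2: 'g'
  Position 1: 'd'
  Position 0: 'g'
Reversed: lcgdg

lcgdg


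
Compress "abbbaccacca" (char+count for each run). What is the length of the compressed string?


Input: abbbaccacca
Runs:
  'a' x 1 => "a1"
  'b' x 3 => "b3"
  'a' x 1 => "a1"
  'c' x 2 => "c2"
  'a' x 1 => "a1"
  'c' x 2 => "c2"
  'a' x 1 => "a1"
Compressed: "a1b3a1c2a1c2a1"
Compressed length: 14

14


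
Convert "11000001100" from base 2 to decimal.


Input: "11000001100" in base 2
Positional expansion:
  Digit '1' (value 1) x 2^10 = 1024
  Digit '1' (value 1) x 2^9 = 512
  Digit '0' (value 0) x 2^8 = 0
  Digit '0' (value 0) x 2^7 = 0
  Digit '0' (value 0) x 2^6 = 0
  Digit '0' (value 0) x 2^5 = 0
  Digit '0' (value 0) x 2^4 = 0
  Digit '1' (value 1) x 2^3 = 8
  Digit '1' (value 1) x 2^2 = 4
  Digit '0' (value 0) x 2^1 = 0
  Digit '0' (value 0) x 2^0 = 0
Sum = 1548

1548


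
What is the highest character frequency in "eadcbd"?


Input: eadcbd
Character counts:
  'a': 1
  'b': 1
  'c': 1
  'd': 2
  'e': 1
Maximum frequency: 2

2


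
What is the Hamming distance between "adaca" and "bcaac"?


Comparing "adaca" and "bcaac" position by position:
  Position 0: 'a' vs 'b' => differ
  Position 1: 'd' vs 'c' => differ
  Position 2: 'a' vs 'a' => same
  Position 3: 'c' vs 'a' => differ
  Position 4: 'a' vs 'c' => differ
Total differences (Hamming distance): 4

4


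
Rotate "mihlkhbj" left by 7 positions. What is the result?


Input: "mihlkhbj", rotate left by 7
First 7 characters: "mihlkhb"
Remaining characters: "j"
Concatenate remaining + first: "j" + "mihlkhb" = "jmihlkhb"

jmihlkhb


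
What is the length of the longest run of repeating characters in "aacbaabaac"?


Input: "aacbaabaac"
Scanning for longest run:
  Position 1 ('a'): continues run of 'a', length=2
  Position 2 ('c'): new char, reset run to 1
  Position 3 ('b'): new char, reset run to 1
  Position 4 ('a'): new char, reset run to 1
  Position 5 ('a'): continues run of 'a', length=2
  Position 6 ('b'): new char, reset run to 1
  Position 7 ('a'): new char, reset run to 1
  Position 8 ('a'): continues run of 'a', length=2
  Position 9 ('c'): new char, reset run to 1
Longest run: 'a' with length 2

2


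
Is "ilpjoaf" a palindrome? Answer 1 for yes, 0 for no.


Input: ilpjoaf
Reversed: faojpli
  Compare pos 0 ('i') with pos 6 ('f'): MISMATCH
  Compare pos 1 ('l') with pos 5 ('a'): MISMATCH
  Compare pos 2 ('p') with pos 4 ('o'): MISMATCH
Result: not a palindrome

0


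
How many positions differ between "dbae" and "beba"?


Comparing "dbae" and "beba" position by position:
  Position 0: 'd' vs 'b' => DIFFER
  Position 1: 'b' vs 'e' => DIFFER
  Position 2: 'a' vs 'b' => DIFFER
  Position 3: 'e' vs 'a' => DIFFER
Positions that differ: 4

4


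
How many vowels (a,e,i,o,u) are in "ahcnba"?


Input: ahcnba
Checking each character:
  'a' at position 0: vowel (running total: 1)
  'h' at position 1: consonant
  'c' at position 2: consonant
  'n' at position 3: consonant
  'b' at position 4: consonant
  'a' at position 5: vowel (running total: 2)
Total vowels: 2

2


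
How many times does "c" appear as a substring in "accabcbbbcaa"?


Searching for "c" in "accabcbbbcaa"
Scanning each position:
  Position 0: "a" => no
  Position 1: "c" => MATCH
  Position 2: "c" => MATCH
  Position 3: "a" => no
  Position 4: "b" => no
  Position 5: "c" => MATCH
  Position 6: "b" => no
  Position 7: "b" => no
  Position 8: "b" => no
  Position 9: "c" => MATCH
  Position 10: "a" => no
  Position 11: "a" => no
Total occurrences: 4

4


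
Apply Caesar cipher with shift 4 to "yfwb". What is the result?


Caesar cipher: shift "yfwb" by 4
  'y' (pos 24) + 4 = pos 2 = 'c'
  'f' (pos 5) + 4 = pos 9 = 'j'
  'w' (pos 22) + 4 = pos 0 = 'a'
  'b' (pos 1) + 4 = pos 5 = 'f'
Result: cjaf

cjaf


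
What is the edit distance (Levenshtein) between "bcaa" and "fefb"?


Computing edit distance: "bcaa" -> "fefb"
DP table:
           f    e    f    b
      0    1    2    3    4
  b   1    1    2    3    3
  c   2    2    2    3    4
  a   3    3    3    3    4
  a   4    4    4    4    4
Edit distance = dp[4][4] = 4

4


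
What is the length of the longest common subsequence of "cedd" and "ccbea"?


LCS of "cedd" and "ccbea"
DP table:
           c    c    b    e    a
      0    0    0    0    0    0
  c   0    1    1    1    1    1
  e   0    1    1    1    2    2
  d   0    1    1    1    2    2
  d   0    1    1    1    2    2
LCS length = dp[4][5] = 2

2


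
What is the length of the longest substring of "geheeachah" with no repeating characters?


Input: "geheeachah"
Sliding window (track last position of each char):
  Position 0 ('g'): window [0,0] length 1 -- new best
  Position 1 ('e'): window [0,1] length 2 -- new best
  Position 2 ('h'): window [0,2] length 3 -- new best
  Position 3 ('e'): repeat (last at 1), move window start to 2
  Position 3 ('e'): window [2,3] length 2
  Position 4 ('e'): repeat (last at 3), move window start to 4
  Position 4 ('e'): window [4,4] length 1
  Position 5 ('a'): window [4,5] length 2
  Position 6 ('c'): window [4,6] length 3
  Position 7 ('h'): window [4,7] length 4 -- new best
  Position 8 ('a'): repeat (last at 5), move window start to 6
  Position 8 ('a'): window [6,8] length 3
  Position 9 ('h'): repeat (last at 7), move window start to 8
  Position 9 ('h'): window [8,9] length 2
Longest substring with no repeats: "each" with length 4

4


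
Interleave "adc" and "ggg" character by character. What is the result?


Interleaving "adc" and "ggg":
  Position 0: 'a' from first, 'g' from second => "ag"
  Position 1: 'd' from first, 'g' from second => "dg"
  Position 2: 'c' from first, 'g' from second => "cg"
Result: agdgcg

agdgcg


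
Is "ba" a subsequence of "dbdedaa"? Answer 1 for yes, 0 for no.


Check if "ba" is a subsequence of "dbdedaa"
Greedy scan:
  Position 0 ('d'): no match needed
  Position 1 ('b'): matches sub[0] = 'b'
  Position 2 ('d'): no match needed
  Position 3 ('e'): no match needed
  Position 4 ('d'): no match needed
  Position 5 ('a'): matches sub[1] = 'a'
  Position 6 ('a'): no match needed
All 2 characters matched => is a subsequence

1


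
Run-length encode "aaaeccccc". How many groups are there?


Input: aaaeccccc
Scanning for consecutive runs:
  Group 1: 'a' x 3 (positions 0-2)
  Group 2: 'e' x 1 (positions 3-3)
  Group 3: 'c' x 5 (positions 4-8)
Total groups: 3

3


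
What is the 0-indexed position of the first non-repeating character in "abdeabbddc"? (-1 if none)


Input: abdeabbddc
Character frequencies:
  'a': 2
  'b': 3
  'c': 1
  'd': 3
  'e': 1
Scanning left to right for freq == 1:
  Position 0 ('a'): freq=2, skip
  Position 1 ('b'): freq=3, skip
  Position 2 ('d'): freq=3, skip
  Position 3 ('e'): unique! => answer = 3

3


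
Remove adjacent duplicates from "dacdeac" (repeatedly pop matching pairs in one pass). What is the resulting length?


Input: dacdeac
Stack-based adjacent duplicate removal:
  Read 'd': push. Stack: d
  Read 'a': push. Stack: da
  Read 'c': push. Stack: dac
  Read 'd': push. Stack: dacd
  Read 'e': push. Stack: dacde
  Read 'a': push. Stack: dacdea
  Read 'c': push. Stack: dacdeac
Final stack: "dacdeac" (length 7)

7


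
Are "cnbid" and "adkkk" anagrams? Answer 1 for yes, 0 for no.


Strings: "cnbid", "adkkk"
Sorted first:  bcdin
Sorted second: adkkk
Differ at position 0: 'b' vs 'a' => not anagrams

0


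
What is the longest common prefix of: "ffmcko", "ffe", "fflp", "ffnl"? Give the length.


Words: ffmcko, ffe, fflp, ffnl
  Position 0: all 'f' => match
  Position 1: all 'f' => match
  Position 2: ('m', 'e', 'l', 'n') => mismatch, stop
LCP = "ff" (length 2)

2


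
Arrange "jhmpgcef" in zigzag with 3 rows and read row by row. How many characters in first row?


Zigzag "jhmpgcef" into 3 rows:
Placing characters:
  'j' => row 0
  'h' => row 1
  'm' => row 2
  'p' => row 1
  'g' => row 0
  'c' => row 1
  'e' => row 2
  'f' => row 1
Rows:
  Row 0: "jg"
  Row 1: "hpcf"
  Row 2: "me"
First row length: 2

2


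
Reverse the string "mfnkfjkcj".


Input: mfnkfjkcj
Reading characters right to left:
  Position 8: 'j'
  Position 7: 'c'
  Position 6: 'k'
  Position 5: 'j'
  Position 4: 'f'
  Position 3: 'k'
  Position 2: 'n'
  Position 1: 'f'
  Position 0: 'm'
Reversed: jckjfknfm

jckjfknfm


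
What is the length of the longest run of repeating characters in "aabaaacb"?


Input: "aabaaacb"
Scanning for longest run:
  Position 1 ('a'): continues run of 'a', length=2
  Position 2 ('b'): new char, reset run to 1
  Position 3 ('a'): new char, reset run to 1
  Position 4 ('a'): continues run of 'a', length=2
  Position 5 ('a'): continues run of 'a', length=3
  Position 6 ('c'): new char, reset run to 1
  Position 7 ('b'): new char, reset run to 1
Longest run: 'a' with length 3

3


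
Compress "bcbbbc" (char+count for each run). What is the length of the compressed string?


Input: bcbbbc
Runs:
  'b' x 1 => "b1"
  'c' x 1 => "c1"
  'b' x 3 => "b3"
  'c' x 1 => "c1"
Compressed: "b1c1b3c1"
Compressed length: 8

8


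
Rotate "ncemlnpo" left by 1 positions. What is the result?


Input: "ncemlnpo", rotate left by 1
First 1 characters: "n"
Remaining characters: "cemlnpo"
Concatenate remaining + first: "cemlnpo" + "n" = "cemlnpon"

cemlnpon


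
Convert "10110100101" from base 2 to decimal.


Input: "10110100101" in base 2
Positional expansion:
  Digit '1' (value 1) x 2^10 = 1024
  Digit '0' (value 0) x 2^9 = 0
  Digit '1' (value 1) x 2^8 = 256
  Digit '1' (value 1) x 2^7 = 128
  Digit '0' (value 0) x 2^6 = 0
  Digit '1' (value 1) x 2^5 = 32
  Digit '0' (value 0) x 2^4 = 0
  Digit '0' (value 0) x 2^3 = 0
  Digit '1' (value 1) x 2^2 = 4
  Digit '0' (value 0) x 2^1 = 0
  Digit '1' (value 1) x 2^0 = 1
Sum = 1445

1445


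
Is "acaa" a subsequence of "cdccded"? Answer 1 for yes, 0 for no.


Check if "acaa" is a subsequence of "cdccded"
Greedy scan:
  Position 0 ('c'): no match needed
  Position 1 ('d'): no match needed
  Position 2 ('c'): no match needed
  Position 3 ('c'): no match needed
  Position 4 ('d'): no match needed
  Position 5 ('e'): no match needed
  Position 6 ('d'): no match needed
Only matched 0/4 characters => not a subsequence

0


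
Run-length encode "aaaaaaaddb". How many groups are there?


Input: aaaaaaaddb
Scanning for consecutive runs:
  Group 1: 'a' x 7 (positions 0-6)
  Group 2: 'd' x 2 (positions 7-8)
  Group 3: 'b' x 1 (positions 9-9)
Total groups: 3

3


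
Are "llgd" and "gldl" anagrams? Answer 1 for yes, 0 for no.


Strings: "llgd", "gldl"
Sorted first:  dgll
Sorted second: dgll
Sorted forms match => anagrams

1


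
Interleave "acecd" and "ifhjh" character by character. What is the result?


Interleaving "acecd" and "ifhjh":
  Position 0: 'a' from first, 'i' from second => "ai"
  Position 1: 'c' from first, 'f' from second => "cf"
  Position 2: 'e' from first, 'h' from second => "eh"
  Position 3: 'c' from first, 'j' from second => "cj"
  Position 4: 'd' from first, 'h' from second => "dh"
Result: aicfehcjdh

aicfehcjdh


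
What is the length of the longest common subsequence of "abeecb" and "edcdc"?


LCS of "abeecb" and "edcdc"
DP table:
           e    d    c    d    c
      0    0    0    0    0    0
  a   0    0    0    0    0    0
  b   0    0    0    0    0    0
  e   0    1    1    1    1    1
  e   0    1    1    1    1    1
  c   0    1    1    2    2    2
  b   0    1    1    2    2    2
LCS length = dp[6][5] = 2

2


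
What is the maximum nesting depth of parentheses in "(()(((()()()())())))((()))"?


Input: "(()(((()()()())())))((()))"
Tracking depth:
  Position 0 '(': depth becomes 1
  Position 1 '(': depth becomes 2
  Position 2 ')': depth becomes 1
  Position 3 '(': depth becomes 2
  Position 4 '(': depth becomes 3
  Position 5 '(': depth becomes 4
  Position 6 '(': depth becomes 5
  Position 7 ')': depth becomes 4
  Position 8 '(': depth becomes 5
  Position 9 ')': depth becomes 4
  Position 10 '(': depth becomes 5
  Position 11 ')': depth becomes 4
  Position 12 '(': depth becomes 5
  Position 13 ')': depth becomes 4
  Position 14 ')': depth becomes 3
  Position 15 '(': depth becomes 4
  Position 16 ')': depth becomes 3
  Position 17 ')': depth becomes 2
  Position 18 ')': depth becomes 1
  Position 19 ')': depth becomes 0
  Position 20 '(': depth becomes 1
  Position 21 '(': depth becomes 2
  Position 22 '(': depth becomes 3
  Position 23 ')': depth becomes 2
  Position 24 ')': depth becomes 1
  Position 25 ')': depth becomes 0
Maximum depth reached: 5

5


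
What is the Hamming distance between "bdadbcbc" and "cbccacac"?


Comparing "bdadbcbc" and "cbccacac" position by position:
  Position 0: 'b' vs 'c' => differ
  Position 1: 'd' vs 'b' => differ
  Position 2: 'a' vs 'c' => differ
  Position 3: 'd' vs 'c' => differ
  Position 4: 'b' vs 'a' => differ
  Position 5: 'c' vs 'c' => same
  Position 6: 'b' vs 'a' => differ
  Position 7: 'c' vs 'c' => same
Total differences (Hamming distance): 6

6


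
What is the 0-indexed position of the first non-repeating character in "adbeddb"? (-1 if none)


Input: adbeddb
Character frequencies:
  'a': 1
  'b': 2
  'd': 3
  'e': 1
Scanning left to right for freq == 1:
  Position 0 ('a'): unique! => answer = 0

0


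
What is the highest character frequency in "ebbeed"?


Input: ebbeed
Character counts:
  'b': 2
  'd': 1
  'e': 3
Maximum frequency: 3

3


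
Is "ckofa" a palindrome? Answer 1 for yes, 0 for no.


Input: ckofa
Reversed: afokc
  Compare pos 0 ('c') with pos 4 ('a'): MISMATCH
  Compare pos 1 ('k') with pos 3 ('f'): MISMATCH
Result: not a palindrome

0


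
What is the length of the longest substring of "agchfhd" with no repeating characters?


Input: "agchfhd"
Sliding window (track last position of each char):
  Position 0 ('a'): window [0,0] length 1 -- new best
  Position 1 ('g'): window [0,1] length 2 -- new best
  Position 2 ('c'): window [0,2] length 3 -- new best
  Position 3 ('h'): window [0,3] length 4 -- new best
  Position 4 ('f'): window [0,4] length 5 -- new best
  Position 5 ('h'): repeat (last at 3), move window start to 4
  Position 5 ('h'): window [4,5] length 2
  Position 6 ('d'): window [4,6] length 3
Longest substring with no repeats: "agchf" with length 5

5


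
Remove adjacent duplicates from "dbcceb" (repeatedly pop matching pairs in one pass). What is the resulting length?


Input: dbcceb
Stack-based adjacent duplicate removal:
  Read 'd': push. Stack: d
  Read 'b': push. Stack: db
  Read 'c': push. Stack: dbc
  Read 'c': matches stack top 'c' => pop. Stack: db
  Read 'e': push. Stack: dbe
  Read 'b': push. Stack: dbeb
Final stack: "dbeb" (length 4)

4


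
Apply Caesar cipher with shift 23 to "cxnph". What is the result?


Caesar cipher: shift "cxnph" by 23
  'c' (pos 2) + 23 = pos 25 = 'z'
  'x' (pos 23) + 23 = pos 20 = 'u'
  'n' (pos 13) + 23 = pos 10 = 'k'
  'p' (pos 15) + 23 = pos 12 = 'm'
  'h' (pos 7) + 23 = pos 4 = 'e'
Result: zukme

zukme


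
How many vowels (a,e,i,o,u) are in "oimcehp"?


Input: oimcehp
Checking each character:
  'o' at position 0: vowel (running total: 1)
  'i' at position 1: vowel (running total: 2)
  'm' at position 2: consonant
  'c' at position 3: consonant
  'e' at position 4: vowel (running total: 3)
  'h' at position 5: consonant
  'p' at position 6: consonant
Total vowels: 3

3


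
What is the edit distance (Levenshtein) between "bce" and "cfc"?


Computing edit distance: "bce" -> "cfc"
DP table:
           c    f    c
      0    1    2    3
  b   1    1    2    3
  c   2    1    2    2
  e   3    2    2    3
Edit distance = dp[3][3] = 3

3


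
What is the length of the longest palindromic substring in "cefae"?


Input: "cefae"
Checking substrings for palindromes:
  No multi-char palindromic substrings found
Longest palindromic substring: "c" with length 1

1


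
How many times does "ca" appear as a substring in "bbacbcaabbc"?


Searching for "ca" in "bbacbcaabbc"
Scanning each position:
  Position 0: "bb" => no
  Position 1: "ba" => no
  Position 2: "ac" => no
  Position 3: "cb" => no
  Position 4: "bc" => no
  Position 5: "ca" => MATCH
  Position 6: "aa" => no
  Position 7: "ab" => no
  Position 8: "bb" => no
  Position 9: "bc" => no
Total occurrences: 1

1


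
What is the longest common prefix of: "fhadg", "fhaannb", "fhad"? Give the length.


Words: fhadg, fhaannb, fhad
  Position 0: all 'f' => match
  Position 1: all 'h' => match
  Position 2: all 'a' => match
  Position 3: ('d', 'a', 'd') => mismatch, stop
LCP = "fha" (length 3)

3


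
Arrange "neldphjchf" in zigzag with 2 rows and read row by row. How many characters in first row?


Zigzag "neldphjchf" into 2 rows:
Placing characters:
  'n' => row 0
  'e' => row 1
  'l' => row 0
  'd' => row 1
  'p' => row 0
  'h' => row 1
  'j' => row 0
  'c' => row 1
  'h' => row 0
  'f' => row 1
Rows:
  Row 0: "nlpjh"
  Row 1: "edhcf"
First row length: 5

5


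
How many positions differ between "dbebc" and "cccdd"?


Comparing "dbebc" and "cccdd" position by position:
  Position 0: 'd' vs 'c' => DIFFER
  Position 1: 'b' vs 'c' => DIFFER
  Position 2: 'e' vs 'c' => DIFFER
  Position 3: 'b' vs 'd' => DIFFER
  Position 4: 'c' vs 'd' => DIFFER
Positions that differ: 5

5


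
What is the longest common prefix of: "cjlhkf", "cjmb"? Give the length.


Words: cjlhkf, cjmb
  Position 0: all 'c' => match
  Position 1: all 'j' => match
  Position 2: ('l', 'm') => mismatch, stop
LCP = "cj" (length 2)

2


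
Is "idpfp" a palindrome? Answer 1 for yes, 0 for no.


Input: idpfp
Reversed: pfpdi
  Compare pos 0 ('i') with pos 4 ('p'): MISMATCH
  Compare pos 1 ('d') with pos 3 ('f'): MISMATCH
Result: not a palindrome

0


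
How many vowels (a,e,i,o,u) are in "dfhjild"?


Input: dfhjild
Checking each character:
  'd' at position 0: consonant
  'f' at position 1: consonant
  'h' at position 2: consonant
  'j' at position 3: consonant
  'i' at position 4: vowel (running total: 1)
  'l' at position 5: consonant
  'd' at position 6: consonant
Total vowels: 1

1


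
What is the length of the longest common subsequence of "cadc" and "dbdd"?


LCS of "cadc" and "dbdd"
DP table:
           d    b    d    d
      0    0    0    0    0
  c   0    0    0    0    0
  a   0    0    0    0    0
  d   0    1    1    1    1
  c   0    1    1    1    1
LCS length = dp[4][4] = 1

1


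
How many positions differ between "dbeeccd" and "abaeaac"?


Comparing "dbeeccd" and "abaeaac" position by position:
  Position 0: 'd' vs 'a' => DIFFER
  Position 1: 'b' vs 'b' => same
  Position 2: 'e' vs 'a' => DIFFER
  Position 3: 'e' vs 'e' => same
  Position 4: 'c' vs 'a' => DIFFER
  Position 5: 'c' vs 'a' => DIFFER
  Position 6: 'd' vs 'c' => DIFFER
Positions that differ: 5

5


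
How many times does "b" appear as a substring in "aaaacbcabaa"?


Searching for "b" in "aaaacbcabaa"
Scanning each position:
  Position 0: "a" => no
  Position 1: "a" => no
  Position 2: "a" => no
  Position 3: "a" => no
  Position 4: "c" => no
  Position 5: "b" => MATCH
  Position 6: "c" => no
  Position 7: "a" => no
  Position 8: "b" => MATCH
  Position 9: "a" => no
  Position 10: "a" => no
Total occurrences: 2

2


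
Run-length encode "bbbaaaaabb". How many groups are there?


Input: bbbaaaaabb
Scanning for consecutive runs:
  Group 1: 'b' x 3 (positions 0-2)
  Group 2: 'a' x 5 (positions 3-7)
  Group 3: 'b' x 2 (positions 8-9)
Total groups: 3

3


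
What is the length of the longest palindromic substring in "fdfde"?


Input: "fdfde"
Checking substrings for palindromes:
  [0:3] "fdf" (len 3) => palindrome
  [1:4] "dfd" (len 3) => palindrome
Longest palindromic substring: "fdf" with length 3

3


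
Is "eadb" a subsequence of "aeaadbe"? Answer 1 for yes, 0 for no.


Check if "eadb" is a subsequence of "aeaadbe"
Greedy scan:
  Position 0 ('a'): no match needed
  Position 1 ('e'): matches sub[0] = 'e'
  Position 2 ('a'): matches sub[1] = 'a'
  Position 3 ('a'): no match needed
  Position 4 ('d'): matches sub[2] = 'd'
  Position 5 ('b'): matches sub[3] = 'b'
  Position 6 ('e'): no match needed
All 4 characters matched => is a subsequence

1


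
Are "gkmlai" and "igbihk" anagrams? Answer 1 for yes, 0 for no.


Strings: "gkmlai", "igbihk"
Sorted first:  agiklm
Sorted second: bghiik
Differ at position 0: 'a' vs 'b' => not anagrams

0


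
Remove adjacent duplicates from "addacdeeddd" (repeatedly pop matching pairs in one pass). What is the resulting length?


Input: addacdeeddd
Stack-based adjacent duplicate removal:
  Read 'a': push. Stack: a
  Read 'd': push. Stack: ad
  Read 'd': matches stack top 'd' => pop. Stack: a
  Read 'a': matches stack top 'a' => pop. Stack: (empty)
  Read 'c': push. Stack: c
  Read 'd': push. Stack: cd
  Read 'e': push. Stack: cde
  Read 'e': matches stack top 'e' => pop. Stack: cd
  Read 'd': matches stack top 'd' => pop. Stack: c
  Read 'd': push. Stack: cd
  Read 'd': matches stack top 'd' => pop. Stack: c
Final stack: "c" (length 1)

1


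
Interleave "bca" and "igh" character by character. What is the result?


Interleaving "bca" and "igh":
  Position 0: 'b' from first, 'i' from second => "bi"
  Position 1: 'c' from first, 'g' from second => "cg"
  Position 2: 'a' from first, 'h' from second => "ah"
Result: bicgah

bicgah


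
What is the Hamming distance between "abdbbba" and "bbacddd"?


Comparing "abdbbba" and "bbacddd" position by position:
  Position 0: 'a' vs 'b' => differ
  Position 1: 'b' vs 'b' => same
  Position 2: 'd' vs 'a' => differ
  Position 3: 'b' vs 'c' => differ
  Position 4: 'b' vs 'd' => differ
  Position 5: 'b' vs 'd' => differ
  Position 6: 'a' vs 'd' => differ
Total differences (Hamming distance): 6

6


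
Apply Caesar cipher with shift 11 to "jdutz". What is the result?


Caesar cipher: shift "jdutz" by 11
  'j' (pos 9) + 11 = pos 20 = 'u'
  'd' (pos 3) + 11 = pos 14 = 'o'
  'u' (pos 20) + 11 = pos 5 = 'f'
  't' (pos 19) + 11 = pos 4 = 'e'
  'z' (pos 25) + 11 = pos 10 = 'k'
Result: uofek

uofek


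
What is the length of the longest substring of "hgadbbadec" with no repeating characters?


Input: "hgadbbadec"
Sliding window (track last position of each char):
  Position 0 ('h'): window [0,0] length 1 -- new best
  Position 1 ('g'): window [0,1] length 2 -- new best
  Position 2 ('a'): window [0,2] length 3 -- new best
  Position 3 ('d'): window [0,3] length 4 -- new best
  Position 4 ('b'): window [0,4] length 5 -- new best
  Position 5 ('b'): repeat (last at 4), move window start to 5
  Position 5 ('b'): window [5,5] length 1
  Position 6 ('a'): window [5,6] length 2
  Position 7 ('d'): window [5,7] length 3
  Position 8 ('e'): window [5,8] length 4
  Position 9 ('c'): window [5,9] length 5
Longest substring with no repeats: "hgadb" with length 5

5


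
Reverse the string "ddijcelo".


Input: ddijcelo
Reading characters right to left:
  Position 7: 'o'
  Position 6: 'l'
  Position 5: 'e'
  Position 4: 'c'
  Position 3: 'j'
  Position 2: 'i'
  Position 1: 'd'
  Position 0: 'd'
Reversed: olecjidd

olecjidd


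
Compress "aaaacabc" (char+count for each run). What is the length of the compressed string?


Input: aaaacabc
Runs:
  'a' x 4 => "a4"
  'c' x 1 => "c1"
  'a' x 1 => "a1"
  'b' x 1 => "b1"
  'c' x 1 => "c1"
Compressed: "a4c1a1b1c1"
Compressed length: 10

10


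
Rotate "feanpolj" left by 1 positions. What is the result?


Input: "feanpolj", rotate left by 1
First 1 characters: "f"
Remaining characters: "eanpolj"
Concatenate remaining + first: "eanpolj" + "f" = "eanpoljf"

eanpoljf


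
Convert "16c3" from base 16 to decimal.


Input: "16c3" in base 16
Positional expansion:
  Digit '1' (value 1) x 16^3 = 4096
  Digit '6' (value 6) x 16^2 = 1536
  Digit 'c' (value 12) x 16^1 = 192
  Digit '3' (value 3) x 16^0 = 3
Sum = 5827

5827


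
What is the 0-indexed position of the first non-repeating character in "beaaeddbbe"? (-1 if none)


Input: beaaeddbbe
Character frequencies:
  'a': 2
  'b': 3
  'd': 2
  'e': 3
Scanning left to right for freq == 1:
  Position 0 ('b'): freq=3, skip
  Position 1 ('e'): freq=3, skip
  Position 2 ('a'): freq=2, skip
  Position 3 ('a'): freq=2, skip
  Position 4 ('e'): freq=3, skip
  Position 5 ('d'): freq=2, skip
  Position 6 ('d'): freq=2, skip
  Position 7 ('b'): freq=3, skip
  Position 8 ('b'): freq=3, skip
  Position 9 ('e'): freq=3, skip
  No unique character found => answer = -1

-1


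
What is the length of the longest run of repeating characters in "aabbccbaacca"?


Input: "aabbccbaacca"
Scanning for longest run:
  Position 1 ('a'): continues run of 'a', length=2
  Position 2 ('b'): new char, reset run to 1
  Position 3 ('b'): continues run of 'b', length=2
  Position 4 ('c'): new char, reset run to 1
  Position 5 ('c'): continues run of 'c', length=2
  Position 6 ('b'): new char, reset run to 1
  Position 7 ('a'): new char, reset run to 1
  Position 8 ('a'): continues run of 'a', length=2
  Position 9 ('c'): new char, reset run to 1
  Position 10 ('c'): continues run of 'c', length=2
  Position 11 ('a'): new char, reset run to 1
Longest run: 'a' with length 2

2


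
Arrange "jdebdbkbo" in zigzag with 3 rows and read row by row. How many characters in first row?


Zigzag "jdebdbkbo" into 3 rows:
Placing characters:
  'j' => row 0
  'd' => row 1
  'e' => row 2
  'b' => row 1
  'd' => row 0
  'b' => row 1
  'k' => row 2
  'b' => row 1
  'o' => row 0
Rows:
  Row 0: "jdo"
  Row 1: "dbbb"
  Row 2: "ek"
First row length: 3

3


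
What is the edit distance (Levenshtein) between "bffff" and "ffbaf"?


Computing edit distance: "bffff" -> "ffbaf"
DP table:
           f    f    b    a    f
      0    1    2    3    4    5
  b   1    1    2    2    3    4
  f   2    1    1    2    3    3
  f   3    2    1    2    3    3
  f   4    3    2    2    3    3
  f   5    4    3    3    3    3
Edit distance = dp[5][5] = 3

3


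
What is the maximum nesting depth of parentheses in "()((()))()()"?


Input: "()((()))()()"
Tracking depth:
  Position 0 '(': depth becomes 1
  Position 1 ')': depth becomes 0
  Position 2 '(': depth becomes 1
  Position 3 '(': depth becomes 2
  Position 4 '(': depth becomes 3
  Position 5 ')': depth becomes 2
  Position 6 ')': depth becomes 1
  Position 7 ')': depth becomes 0
  Position 8 '(': depth becomes 1
  Position 9 ')': depth becomes 0
  Position 10 '(': depth becomes 1
  Position 11 ')': depth becomes 0
Maximum depth reached: 3

3


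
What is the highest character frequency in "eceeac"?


Input: eceeac
Character counts:
  'a': 1
  'c': 2
  'e': 3
Maximum frequency: 3

3


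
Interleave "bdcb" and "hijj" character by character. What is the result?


Interleaving "bdcb" and "hijj":
  Position 0: 'b' from first, 'h' from second => "bh"
  Position 1: 'd' from first, 'i' from second => "di"
  Position 2: 'c' from first, 'j' from second => "cj"
  Position 3: 'b' from first, 'j' from second => "bj"
Result: bhdicjbj

bhdicjbj


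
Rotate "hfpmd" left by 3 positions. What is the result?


Input: "hfpmd", rotate left by 3
First 3 characters: "hfp"
Remaining characters: "md"
Concatenate remaining + first: "md" + "hfp" = "mdhfp"

mdhfp


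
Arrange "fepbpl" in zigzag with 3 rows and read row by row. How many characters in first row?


Zigzag "fepbpl" into 3 rows:
Placing characters:
  'f' => row 0
  'e' => row 1
  'p' => row 2
  'b' => row 1
  'p' => row 0
  'l' => row 1
Rows:
  Row 0: "fp"
  Row 1: "ebl"
  Row 2: "p"
First row length: 2

2


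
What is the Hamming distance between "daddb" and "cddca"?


Comparing "daddb" and "cddca" position by position:
  Position 0: 'd' vs 'c' => differ
  Position 1: 'a' vs 'd' => differ
  Position 2: 'd' vs 'd' => same
  Position 3: 'd' vs 'c' => differ
  Position 4: 'b' vs 'a' => differ
Total differences (Hamming distance): 4

4


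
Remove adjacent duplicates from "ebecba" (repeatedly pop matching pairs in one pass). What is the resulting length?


Input: ebecba
Stack-based adjacent duplicate removal:
  Read 'e': push. Stack: e
  Read 'b': push. Stack: eb
  Read 'e': push. Stack: ebe
  Read 'c': push. Stack: ebec
  Read 'b': push. Stack: ebecb
  Read 'a': push. Stack: ebecba
Final stack: "ebecba" (length 6)

6


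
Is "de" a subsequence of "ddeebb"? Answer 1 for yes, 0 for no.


Check if "de" is a subsequence of "ddeebb"
Greedy scan:
  Position 0 ('d'): matches sub[0] = 'd'
  Position 1 ('d'): no match needed
  Position 2 ('e'): matches sub[1] = 'e'
  Position 3 ('e'): no match needed
  Position 4 ('b'): no match needed
  Position 5 ('b'): no match needed
All 2 characters matched => is a subsequence

1
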